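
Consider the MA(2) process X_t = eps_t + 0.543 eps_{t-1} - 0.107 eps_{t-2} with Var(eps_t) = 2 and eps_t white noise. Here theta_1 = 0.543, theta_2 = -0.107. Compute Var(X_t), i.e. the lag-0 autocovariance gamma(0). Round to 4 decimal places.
\gamma(0) = 2.6126

For an MA(q) process X_t = eps_t + sum_i theta_i eps_{t-i} with
Var(eps_t) = sigma^2, the variance is
  gamma(0) = sigma^2 * (1 + sum_i theta_i^2).
  sum_i theta_i^2 = (0.543)^2 + (-0.107)^2 = 0.294849 + 0.011449 = 0.306298.
  gamma(0) = 2 * (1 + 0.306298) = 2 * 1.306298 = 2.612596, which rounds to 2.6126.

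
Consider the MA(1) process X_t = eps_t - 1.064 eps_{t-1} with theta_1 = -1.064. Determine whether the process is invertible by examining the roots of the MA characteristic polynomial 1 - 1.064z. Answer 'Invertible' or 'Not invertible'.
\text{Not invertible}

The MA(q) characteristic polynomial is P(z) = 1 - 1.064z.
Invertibility requires all roots to lie outside the unit circle, i.e. |z| > 1 for every root.
This is linear in z: 1 + (-1.064) z = 0  =>  z = -1/(-1.064) = 0.93985,  |z| = 0.93985.
Moduli of all roots: 0.9398.
All moduli strictly greater than 1? No.
Verdict: Not invertible.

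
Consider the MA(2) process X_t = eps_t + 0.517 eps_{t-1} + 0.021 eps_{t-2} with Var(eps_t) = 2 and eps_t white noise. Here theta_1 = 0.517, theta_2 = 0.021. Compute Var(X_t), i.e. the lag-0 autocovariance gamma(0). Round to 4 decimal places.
\gamma(0) = 2.5355

For an MA(q) process X_t = eps_t + sum_i theta_i eps_{t-i} with
Var(eps_t) = sigma^2, the variance is
  gamma(0) = sigma^2 * (1 + sum_i theta_i^2).
  sum_i theta_i^2 = (0.517)^2 + (0.021)^2 = 0.267289 + 0.000441 = 0.26773.
  gamma(0) = 2 * (1 + 0.26773) = 2 * 1.26773 = 2.53546, which rounds to 2.5355.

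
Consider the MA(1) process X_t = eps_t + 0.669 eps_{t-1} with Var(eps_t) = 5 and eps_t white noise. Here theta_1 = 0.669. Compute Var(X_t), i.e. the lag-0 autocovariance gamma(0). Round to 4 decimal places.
\gamma(0) = 7.2378

For an MA(q) process X_t = eps_t + sum_i theta_i eps_{t-i} with
Var(eps_t) = sigma^2, the variance is
  gamma(0) = sigma^2 * (1 + sum_i theta_i^2).
  sum_i theta_i^2 = (0.669)^2 = 0.447561.
  gamma(0) = 5 * (1 + 0.447561) = 5 * 1.447561 = 7.237805, which rounds to 7.2378.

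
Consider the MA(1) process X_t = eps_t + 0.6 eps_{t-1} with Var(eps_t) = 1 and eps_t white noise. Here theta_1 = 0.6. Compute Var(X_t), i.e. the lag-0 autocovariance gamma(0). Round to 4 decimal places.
\gamma(0) = 1.3600

For an MA(q) process X_t = eps_t + sum_i theta_i eps_{t-i} with
Var(eps_t) = sigma^2, the variance is
  gamma(0) = sigma^2 * (1 + sum_i theta_i^2).
  sum_i theta_i^2 = (0.6)^2 = 0.36.
  gamma(0) = 1 * (1 + 0.36) = 1 * 1.36 = 1.36, which rounds to 1.3600.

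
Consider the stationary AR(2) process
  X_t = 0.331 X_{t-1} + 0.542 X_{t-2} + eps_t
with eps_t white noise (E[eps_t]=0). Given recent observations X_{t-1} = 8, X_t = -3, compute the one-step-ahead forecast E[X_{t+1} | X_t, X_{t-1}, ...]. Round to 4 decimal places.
E[X_{t+1} \mid \mathcal F_t] = 3.3430

For an AR(p) model X_t = c + sum_i phi_i X_{t-i} + eps_t, the
one-step-ahead conditional mean is
  E[X_{t+1} | X_t, ...] = c + sum_i phi_i X_{t+1-i}.
Substitute known values:
  E[X_{t+1} | ...] = (0.331) * (-3) + (0.542) * (8)
                   = 3.3430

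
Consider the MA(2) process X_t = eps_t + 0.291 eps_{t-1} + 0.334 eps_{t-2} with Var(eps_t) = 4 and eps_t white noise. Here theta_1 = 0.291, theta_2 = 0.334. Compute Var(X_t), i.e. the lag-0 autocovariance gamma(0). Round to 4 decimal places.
\gamma(0) = 4.7849

For an MA(q) process X_t = eps_t + sum_i theta_i eps_{t-i} with
Var(eps_t) = sigma^2, the variance is
  gamma(0) = sigma^2 * (1 + sum_i theta_i^2).
  sum_i theta_i^2 = (0.291)^2 + (0.334)^2 = 0.084681 + 0.111556 = 0.196237.
  gamma(0) = 4 * (1 + 0.196237) = 4 * 1.196237 = 4.784948, which rounds to 4.7849.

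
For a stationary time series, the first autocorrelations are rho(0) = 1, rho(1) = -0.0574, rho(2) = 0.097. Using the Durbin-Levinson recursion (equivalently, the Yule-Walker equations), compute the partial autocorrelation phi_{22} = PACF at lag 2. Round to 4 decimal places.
\phi_{22} = 0.0940

The PACF at lag k is phi_{kk}, the last component of the solution
to the Yule-Walker system G_k phi = r_k where
  (G_k)_{ij} = rho(|i - j|), (r_k)_i = rho(i), i,j = 1..k.
Equivalently, Durbin-Levinson gives phi_{kk} iteratively:
  phi_{11} = rho(1)
  phi_{kk} = [rho(k) - sum_{j=1..k-1} phi_{k-1,j} rho(k-j)]
            / [1 - sum_{j=1..k-1} phi_{k-1,j} rho(j)],
  phi_{k,j} = phi_{k-1,j} - phi_{kk} phi_{k-1,k-j},  j = 1..k-1.
Step k = 1:
  phi_11 = rho(1) = -0.0574.
Step k = 2:
  phi_22 = [rho(2) - phi_11 rho(1)] / [1 - phi_11 rho(1)] = [0.097 - (-0.0574)(-0.0574)] / [1 - (-0.0574)(-0.0574)]
         = 0.09370524 / 0.99670524 = 0.094.
Therefore phi_{22} = 0.0940.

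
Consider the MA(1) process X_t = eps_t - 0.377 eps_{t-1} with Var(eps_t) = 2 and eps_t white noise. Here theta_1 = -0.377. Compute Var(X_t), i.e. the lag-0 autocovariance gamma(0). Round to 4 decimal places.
\gamma(0) = 2.2843

For an MA(q) process X_t = eps_t + sum_i theta_i eps_{t-i} with
Var(eps_t) = sigma^2, the variance is
  gamma(0) = sigma^2 * (1 + sum_i theta_i^2).
  sum_i theta_i^2 = (-0.377)^2 = 0.142129.
  gamma(0) = 2 * (1 + 0.142129) = 2 * 1.142129 = 2.284258, which rounds to 2.2843.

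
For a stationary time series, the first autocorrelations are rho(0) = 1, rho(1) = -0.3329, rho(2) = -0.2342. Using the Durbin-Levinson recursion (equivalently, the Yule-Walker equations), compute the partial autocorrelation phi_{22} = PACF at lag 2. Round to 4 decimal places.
\phi_{22} = -0.3880

The PACF at lag k is phi_{kk}, the last component of the solution
to the Yule-Walker system G_k phi = r_k where
  (G_k)_{ij} = rho(|i - j|), (r_k)_i = rho(i), i,j = 1..k.
Equivalently, Durbin-Levinson gives phi_{kk} iteratively:
  phi_{11} = rho(1)
  phi_{kk} = [rho(k) - sum_{j=1..k-1} phi_{k-1,j} rho(k-j)]
            / [1 - sum_{j=1..k-1} phi_{k-1,j} rho(j)],
  phi_{k,j} = phi_{k-1,j} - phi_{kk} phi_{k-1,k-j},  j = 1..k-1.
Step k = 1:
  phi_11 = rho(1) = -0.3329.
Step k = 2:
  phi_22 = [rho(2) - phi_11 rho(1)] / [1 - phi_11 rho(1)] = [-0.2342 - (-0.3329)(-0.3329)] / [1 - (-0.3329)(-0.3329)]
         = -0.34502241 / 0.88917759 = -0.388.
Therefore phi_{22} = -0.3880.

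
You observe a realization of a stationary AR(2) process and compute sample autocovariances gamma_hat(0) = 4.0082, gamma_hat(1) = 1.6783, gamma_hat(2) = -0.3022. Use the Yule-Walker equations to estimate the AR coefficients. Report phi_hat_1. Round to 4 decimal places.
\hat\phi_{1} = 0.5460

The Yule-Walker equations for an AR(p) process read, in matrix form,
  Gamma_p phi = r_p,   with   (Gamma_p)_{ij} = gamma(|i - j|),
                       (r_p)_i = gamma(i),   i,j = 1..p.
Substitute the sample gammas (Toeplitz matrix and right-hand side of size 2):
  Gamma_p = [[4.0082, 1.6783], [1.6783, 4.0082]]
  r_p     = [1.6783, -0.3022]
Written out:
  4.0082 phi_1 + 1.6783 phi_2 = 1.6783
  1.6783 phi_1 + 4.0082 phi_2 = -0.3022
Solve by Cramer's rule:
  det = gamma(0)^2 - gamma(1)^2 = (4.0082)^2 - (1.6783)^2 = 16.06566724 - 2.81669089 = 13.24897635
  phi_hat_1 = [gamma(1) gamma(0) - gamma(1) gamma(2)] / det = [(1.6783)(4.0082) - (1.6783)(-0.3022)] / 13.24897635 = 7.23414432 / 13.24897635 = 0.546
  phi_hat_2 = [gamma(0) gamma(2) - gamma(1)^2] / det = [(4.0082)(-0.3022) - (1.6783)^2] / 13.24897635 = -4.02796893 / 13.24897635 = -0.304
So phi_hat = [0.5460, -0.3040].
Therefore phi_hat_1 = 0.5460.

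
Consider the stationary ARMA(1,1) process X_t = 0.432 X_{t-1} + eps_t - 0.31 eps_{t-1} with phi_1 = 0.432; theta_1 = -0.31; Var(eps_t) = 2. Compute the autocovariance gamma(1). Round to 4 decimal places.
\gamma(1) = 0.2598

Multiply the model equation by X_{t-k} and take expectations. With theta_0 = psi_0 = 1 and psi_j the MA(infinity) weights, this gives
  gamma(k) - sum_i phi_i gamma(k-i) = c_k,
  c_k = sigma^2 * sum_{j=k..q} theta_j psi_{j-k}   (c_k = 0 for k > q),
using gamma(-m) = gamma(m).
psi-weights needed (psi_j = theta_j + sum_i phi_i psi_{j-i}):
  psi_1 = theta_1 + phi_1 = -0.31 + (0.432) = 0.122
Right-hand sides:
  c_0 = sigma^2 (1 + theta_1 psi_1) = 2 * (1 + (-0.31)(0.122)) = 2 * 0.96218 = 1.92436
  c_1 = sigma^2 theta_1 = 2 * (-0.31) = -0.62
  c_2 = 0
Equations for k = 0 and k = 1 (AR order 1):
  gamma(0) = phi_1 gamma(1) + c_0
  gamma(1) = phi_1 gamma(0) + c_1
Substituting the second into the first: gamma(0) (1 - phi_1^2) = c_0 + phi_1 c_1, so
  gamma(0) = (c_0 + phi_1 c_1) / (1 - phi_1^2) = (1.92436 + (0.432)(-0.62)) / (1 - (0.432)^2) = 1.65652 / 0.813376 = 2.036598.
  gamma(1) = phi_1 gamma(0) + c_1 = (0.432)(2.036598) + (-0.62) = 0.25981.
Therefore gamma(1) = 0.2598 (to 4 decimal places).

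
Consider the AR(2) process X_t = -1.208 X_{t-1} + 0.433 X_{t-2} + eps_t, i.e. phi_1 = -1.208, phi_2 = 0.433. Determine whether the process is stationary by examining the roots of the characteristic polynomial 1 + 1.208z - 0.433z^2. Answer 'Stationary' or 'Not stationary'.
\text{Not stationary}

The AR(p) characteristic polynomial is P(z) = 1 + 1.208z - 0.433z^2.
Stationarity requires all roots to lie outside the unit circle, i.e. |z| > 1 for every root.
Set 1 + (1.208) z + (-0.433) z^2 = 0, i.e. a z^2 + b z + c = 0 with a = -0.433, b = 1.208, c = 1.
Discriminant D = b^2 - 4ac = (1.208)^2 - 4*(-0.433)*1 = 1.459264 - (-1.732) = 3.191264.
D >= 0, so the roots are real: z = (-b +/- sqrt(D)) / (2a) = (-1.208 +/- 1.786411) / (-0.866).
  z_1 = (-1.208 + 1.786411) / (-0.866) = -0.6679,   |z_1| = 0.6679.
  z_2 = (-1.208 - 1.786411) / (-0.866) = 3.4577,   |z_2| = 3.4577.
Moduli of all roots: 0.6679, 3.4577.
All moduli strictly greater than 1? No.
Verdict: Not stationary.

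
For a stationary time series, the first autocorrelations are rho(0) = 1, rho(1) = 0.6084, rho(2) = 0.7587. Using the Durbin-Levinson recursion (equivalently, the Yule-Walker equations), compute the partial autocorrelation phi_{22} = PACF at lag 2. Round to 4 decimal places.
\phi_{22} = 0.6169

The PACF at lag k is phi_{kk}, the last component of the solution
to the Yule-Walker system G_k phi = r_k where
  (G_k)_{ij} = rho(|i - j|), (r_k)_i = rho(i), i,j = 1..k.
Equivalently, Durbin-Levinson gives phi_{kk} iteratively:
  phi_{11} = rho(1)
  phi_{kk} = [rho(k) - sum_{j=1..k-1} phi_{k-1,j} rho(k-j)]
            / [1 - sum_{j=1..k-1} phi_{k-1,j} rho(j)],
  phi_{k,j} = phi_{k-1,j} - phi_{kk} phi_{k-1,k-j},  j = 1..k-1.
Step k = 1:
  phi_11 = rho(1) = 0.6084.
Step k = 2:
  phi_22 = [rho(2) - phi_11 rho(1)] / [1 - phi_11 rho(1)] = [0.7587 - (0.6084)(0.6084)] / [1 - (0.6084)(0.6084)]
         = 0.38854944 / 0.62984944 = 0.6169.
Therefore phi_{22} = 0.6169.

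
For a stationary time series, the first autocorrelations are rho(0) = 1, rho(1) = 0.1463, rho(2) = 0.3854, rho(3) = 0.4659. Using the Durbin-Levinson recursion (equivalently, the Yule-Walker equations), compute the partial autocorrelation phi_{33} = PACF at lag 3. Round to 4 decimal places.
\phi_{33} = 0.4460

The PACF at lag k is phi_{kk}, the last component of the solution
to the Yule-Walker system G_k phi = r_k where
  (G_k)_{ij} = rho(|i - j|), (r_k)_i = rho(i), i,j = 1..k.
Equivalently, Durbin-Levinson gives phi_{kk} iteratively:
  phi_{11} = rho(1)
  phi_{kk} = [rho(k) - sum_{j=1..k-1} phi_{k-1,j} rho(k-j)]
            / [1 - sum_{j=1..k-1} phi_{k-1,j} rho(j)],
  phi_{k,j} = phi_{k-1,j} - phi_{kk} phi_{k-1,k-j},  j = 1..k-1.
Step k = 1:
  phi_11 = rho(1) = 0.1463.
Step k = 2:
  phi_22 = [rho(2) - phi_11 rho(1)] / [1 - phi_11 rho(1)] = [0.3854 - (0.1463)(0.1463)] / [1 - (0.1463)(0.1463)]
         = 0.36399631 / 0.97859631 = 0.371958.
  Update: phi_21 = phi_11 - phi_22 phi_11 = 0.1463 - (0.371958)(0.1463) = 0.091883.
Step k = 3:
  phi_33 = [rho(3) - phi_21 rho(2) - phi_22 rho(1)] / [1 - phi_21 rho(1) - phi_22 rho(2)]
    numerator   = 0.4659 - (0.091883)(0.3854) - (0.371958)(0.1463) = 0.37607105
    denominator = 1 - (0.091883)(0.1463) - (0.371958)(0.3854) = 0.84320513
  phi_33 = 0.37607105 / 0.84320513 = 0.446.
Therefore phi_{33} = 0.4460.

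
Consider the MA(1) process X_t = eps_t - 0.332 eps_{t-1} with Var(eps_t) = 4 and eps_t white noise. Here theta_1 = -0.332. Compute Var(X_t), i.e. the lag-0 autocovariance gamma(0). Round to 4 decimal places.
\gamma(0) = 4.4409

For an MA(q) process X_t = eps_t + sum_i theta_i eps_{t-i} with
Var(eps_t) = sigma^2, the variance is
  gamma(0) = sigma^2 * (1 + sum_i theta_i^2).
  sum_i theta_i^2 = (-0.332)^2 = 0.110224.
  gamma(0) = 4 * (1 + 0.110224) = 4 * 1.110224 = 4.440896, which rounds to 4.4409.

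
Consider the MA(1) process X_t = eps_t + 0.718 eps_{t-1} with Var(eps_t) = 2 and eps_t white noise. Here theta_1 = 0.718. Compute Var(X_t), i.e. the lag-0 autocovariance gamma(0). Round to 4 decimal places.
\gamma(0) = 3.0310

For an MA(q) process X_t = eps_t + sum_i theta_i eps_{t-i} with
Var(eps_t) = sigma^2, the variance is
  gamma(0) = sigma^2 * (1 + sum_i theta_i^2).
  sum_i theta_i^2 = (0.718)^2 = 0.515524.
  gamma(0) = 2 * (1 + 0.515524) = 2 * 1.515524 = 3.031048, which rounds to 3.0310.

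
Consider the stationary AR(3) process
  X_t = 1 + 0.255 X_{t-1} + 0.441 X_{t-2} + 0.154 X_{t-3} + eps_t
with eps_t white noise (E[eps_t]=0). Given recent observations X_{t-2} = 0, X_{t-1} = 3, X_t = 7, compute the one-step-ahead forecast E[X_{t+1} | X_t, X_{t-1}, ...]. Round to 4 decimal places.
E[X_{t+1} \mid \mathcal F_t] = 4.1080

For an AR(p) model X_t = c + sum_i phi_i X_{t-i} + eps_t, the
one-step-ahead conditional mean is
  E[X_{t+1} | X_t, ...] = c + sum_i phi_i X_{t+1-i}.
Substitute known values:
  E[X_{t+1} | ...] = 1 + (0.255) * (7) + (0.441) * (3) + (0.154) * (0)
                   = 4.1080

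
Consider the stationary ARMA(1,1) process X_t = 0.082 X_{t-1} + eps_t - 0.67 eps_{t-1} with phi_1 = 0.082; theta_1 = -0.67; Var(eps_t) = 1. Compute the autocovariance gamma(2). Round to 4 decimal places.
\gamma(2) = -0.0459

Multiply the model equation by X_{t-k} and take expectations. With theta_0 = psi_0 = 1 and psi_j the MA(infinity) weights, this gives
  gamma(k) - sum_i phi_i gamma(k-i) = c_k,
  c_k = sigma^2 * sum_{j=k..q} theta_j psi_{j-k}   (c_k = 0 for k > q),
using gamma(-m) = gamma(m).
psi-weights needed (psi_j = theta_j + sum_i phi_i psi_{j-i}):
  psi_1 = theta_1 + phi_1 = -0.67 + (0.082) = -0.588
Right-hand sides:
  c_0 = sigma^2 (1 + theta_1 psi_1) = 1 * (1 + (-0.67)(-0.588)) = 1 * 1.39396 = 1.39396
  c_1 = sigma^2 theta_1 = 1 * (-0.67) = -0.67
  c_2 = 0
Equations for k = 0 and k = 1 (AR order 1):
  gamma(0) = phi_1 gamma(1) + c_0
  gamma(1) = phi_1 gamma(0) + c_1
Substituting the second into the first: gamma(0) (1 - phi_1^2) = c_0 + phi_1 c_1, so
  gamma(0) = (c_0 + phi_1 c_1) / (1 - phi_1^2) = (1.39396 + (0.082)(-0.67)) / (1 - (0.082)^2) = 1.33902 / 0.993276 = 1.348085.
  gamma(1) = phi_1 gamma(0) + c_1 = (0.082)(1.348085) + (-0.67) = -0.559457.
For k = 2 (> q): gamma(2) = phi_1 gamma(1) = (0.082)(-0.559457) = -0.045875.
Therefore gamma(2) = -0.0459 (to 4 decimal places).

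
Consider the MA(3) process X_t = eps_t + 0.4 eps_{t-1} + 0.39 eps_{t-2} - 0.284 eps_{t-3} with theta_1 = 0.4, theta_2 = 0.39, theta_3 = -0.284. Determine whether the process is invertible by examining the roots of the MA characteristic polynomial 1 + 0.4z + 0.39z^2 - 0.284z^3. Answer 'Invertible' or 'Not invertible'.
\text{Invertible}

The MA(q) characteristic polynomial is P(z) = 1 + 0.4z + 0.39z^2 - 0.284z^3.
Invertibility requires all roots to lie outside the unit circle, i.e. |z| > 1 for every root.
Degree 3: look for a simple real root z0 first, then factor out (1 - z/z0) and solve the remaining quadratic.
Testing z0 = 2.5: P(2.5) = 1 + (0.4)(2.5) + (0.39)(2.5)^2 + (-0.284)(2.5)^3
  = 1 + (1) + (2.4375) + (-4.4375) = 0.  So z_0 = 2.5 is a root, |z_0| = 2.5.
Divide out the factor (1 - 0.4 z) = (1 - z/z0) (since 1/z0 = 0.4):
  P(z) = (1 - 0.4 z)(1 + (0.8) z + (0.71) z^2)
  [check: z-coef 0.8 - (0.4) = 0.4; z^2-coef 0.71 - (0.4)(0.8) = 0.39; z^3-coef -(0.4)(0.71) = -0.284.]
Remaining roots from the quadratic factor 1 + (0.8) z + (0.71) z^2:
  Set 1 + (0.8) z + (0.71) z^2 = 0, i.e. a z^2 + b z + c = 0 with a = 0.71, b = 0.8, c = 1.
  Discriminant D = b^2 - 4ac = (0.8)^2 - 4*(0.71)*1 = 0.64 - (2.84) = -2.2.
  D < 0, so the roots are the complex-conjugate pair z = (-b +/- i sqrt(-D)) / (2a) = -0.5634 +/- 1.0445i.
  For a conjugate pair |z|^2 = z * conj(z) = (product of roots) = c/a = 1/(0.71) = 1.408451, so |z| = sqrt(1.408451) = 1.1868 for both roots.
Moduli of all roots: 2.5000, 1.1868, 1.1868.
All moduli strictly greater than 1? Yes.
Verdict: Invertible.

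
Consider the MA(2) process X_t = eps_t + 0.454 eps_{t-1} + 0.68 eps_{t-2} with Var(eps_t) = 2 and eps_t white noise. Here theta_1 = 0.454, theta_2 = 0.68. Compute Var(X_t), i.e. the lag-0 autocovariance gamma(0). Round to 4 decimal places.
\gamma(0) = 3.3370

For an MA(q) process X_t = eps_t + sum_i theta_i eps_{t-i} with
Var(eps_t) = sigma^2, the variance is
  gamma(0) = sigma^2 * (1 + sum_i theta_i^2).
  sum_i theta_i^2 = (0.454)^2 + (0.68)^2 = 0.206116 + 0.4624 = 0.668516.
  gamma(0) = 2 * (1 + 0.668516) = 2 * 1.668516 = 3.337032, which rounds to 3.3370.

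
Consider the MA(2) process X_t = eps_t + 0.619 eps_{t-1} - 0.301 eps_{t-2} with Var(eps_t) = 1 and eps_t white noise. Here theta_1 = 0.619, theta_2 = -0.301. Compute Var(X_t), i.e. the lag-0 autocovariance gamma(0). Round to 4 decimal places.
\gamma(0) = 1.4738

For an MA(q) process X_t = eps_t + sum_i theta_i eps_{t-i} with
Var(eps_t) = sigma^2, the variance is
  gamma(0) = sigma^2 * (1 + sum_i theta_i^2).
  sum_i theta_i^2 = (0.619)^2 + (-0.301)^2 = 0.383161 + 0.090601 = 0.473762.
  gamma(0) = 1 * (1 + 0.473762) = 1 * 1.473762 = 1.473762, which rounds to 1.4738.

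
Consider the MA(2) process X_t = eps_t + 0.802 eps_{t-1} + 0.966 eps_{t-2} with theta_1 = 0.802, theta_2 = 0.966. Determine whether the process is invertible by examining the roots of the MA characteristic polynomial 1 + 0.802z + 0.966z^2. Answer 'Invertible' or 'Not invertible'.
\text{Invertible}

The MA(q) characteristic polynomial is P(z) = 1 + 0.802z + 0.966z^2.
Invertibility requires all roots to lie outside the unit circle, i.e. |z| > 1 for every root.
Set 1 + (0.802) z + (0.966) z^2 = 0, i.e. a z^2 + b z + c = 0 with a = 0.966, b = 0.802, c = 1.
Discriminant D = b^2 - 4ac = (0.802)^2 - 4*(0.966)*1 = 0.643204 - (3.864) = -3.220796.
D < 0, so the roots are the complex-conjugate pair z = (-b +/- i sqrt(-D)) / (2a) = -0.4151 +/- 0.9289i.
For a conjugate pair |z|^2 = z * conj(z) = (product of roots) = c/a = 1/(0.966) = 1.035197, so |z| = sqrt(1.035197) = 1.0174 for both roots.
Moduli of all roots: 1.0174, 1.0174.
All moduli strictly greater than 1? Yes.
Verdict: Invertible.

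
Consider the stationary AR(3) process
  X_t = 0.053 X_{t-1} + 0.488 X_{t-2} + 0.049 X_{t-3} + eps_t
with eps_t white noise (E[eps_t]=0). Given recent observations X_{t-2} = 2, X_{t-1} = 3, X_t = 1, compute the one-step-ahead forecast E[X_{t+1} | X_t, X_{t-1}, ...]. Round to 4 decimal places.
E[X_{t+1} \mid \mathcal F_t] = 1.6150

For an AR(p) model X_t = c + sum_i phi_i X_{t-i} + eps_t, the
one-step-ahead conditional mean is
  E[X_{t+1} | X_t, ...] = c + sum_i phi_i X_{t+1-i}.
Substitute known values:
  E[X_{t+1} | ...] = (0.053) * (1) + (0.488) * (3) + (0.049) * (2)
                   = 1.6150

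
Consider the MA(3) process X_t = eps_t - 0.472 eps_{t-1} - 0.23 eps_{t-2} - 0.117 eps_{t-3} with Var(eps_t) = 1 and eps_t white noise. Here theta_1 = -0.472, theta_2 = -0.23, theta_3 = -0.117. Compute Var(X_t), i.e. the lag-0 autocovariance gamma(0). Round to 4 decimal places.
\gamma(0) = 1.2894

For an MA(q) process X_t = eps_t + sum_i theta_i eps_{t-i} with
Var(eps_t) = sigma^2, the variance is
  gamma(0) = sigma^2 * (1 + sum_i theta_i^2).
  sum_i theta_i^2 = (-0.472)^2 + (-0.23)^2 + (-0.117)^2 = 0.222784 + 0.0529 + 0.013689 = 0.289373.
  gamma(0) = 1 * (1 + 0.289373) = 1 * 1.289373 = 1.289373, which rounds to 1.2894.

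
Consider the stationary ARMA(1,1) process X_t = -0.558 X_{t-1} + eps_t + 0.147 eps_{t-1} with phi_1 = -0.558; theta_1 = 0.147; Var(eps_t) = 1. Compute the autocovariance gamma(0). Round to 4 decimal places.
\gamma(0) = 1.2453

Multiply the model equation by X_{t-k} and take expectations. With theta_0 = psi_0 = 1 and psi_j the MA(infinity) weights, this gives
  gamma(k) - sum_i phi_i gamma(k-i) = c_k,
  c_k = sigma^2 * sum_{j=k..q} theta_j psi_{j-k}   (c_k = 0 for k > q),
using gamma(-m) = gamma(m).
psi-weights needed (psi_j = theta_j + sum_i phi_i psi_{j-i}):
  psi_1 = theta_1 + phi_1 = 0.147 + (-0.558) = -0.411
Right-hand sides:
  c_0 = sigma^2 (1 + theta_1 psi_1) = 1 * (1 + (0.147)(-0.411)) = 1 * 0.939583 = 0.939583
  c_1 = sigma^2 theta_1 = 1 * (0.147) = 0.147
  c_2 = 0
Equations for k = 0 and k = 1 (AR order 1):
  gamma(0) = phi_1 gamma(1) + c_0
  gamma(1) = phi_1 gamma(0) + c_1
Substituting the second into the first: gamma(0) (1 - phi_1^2) = c_0 + phi_1 c_1, so
  gamma(0) = (c_0 + phi_1 c_1) / (1 - phi_1^2) = (0.939583 + (-0.558)(0.147)) / (1 - (-0.558)^2) = 0.857557 / 0.688636 = 1.245298.
Therefore gamma(0) = 1.2453 (to 4 decimal places).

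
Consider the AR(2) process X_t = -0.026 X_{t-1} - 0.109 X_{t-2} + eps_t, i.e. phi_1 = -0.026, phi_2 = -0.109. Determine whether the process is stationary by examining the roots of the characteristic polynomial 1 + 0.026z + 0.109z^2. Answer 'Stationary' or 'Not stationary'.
\text{Stationary}

The AR(p) characteristic polynomial is P(z) = 1 + 0.026z + 0.109z^2.
Stationarity requires all roots to lie outside the unit circle, i.e. |z| > 1 for every root.
Set 1 + (0.026) z + (0.109) z^2 = 0, i.e. a z^2 + b z + c = 0 with a = 0.109, b = 0.026, c = 1.
Discriminant D = b^2 - 4ac = (0.026)^2 - 4*(0.109)*1 = 0.000676 - (0.436) = -0.435324.
D < 0, so the roots are the complex-conjugate pair z = (-b +/- i sqrt(-D)) / (2a) = -0.1193 +/- 3.0266i.
For a conjugate pair |z|^2 = z * conj(z) = (product of roots) = c/a = 1/(0.109) = 9.174312, so |z| = sqrt(9.174312) = 3.0289 for both roots.
Moduli of all roots: 3.0289, 3.0289.
All moduli strictly greater than 1? Yes.
Verdict: Stationary.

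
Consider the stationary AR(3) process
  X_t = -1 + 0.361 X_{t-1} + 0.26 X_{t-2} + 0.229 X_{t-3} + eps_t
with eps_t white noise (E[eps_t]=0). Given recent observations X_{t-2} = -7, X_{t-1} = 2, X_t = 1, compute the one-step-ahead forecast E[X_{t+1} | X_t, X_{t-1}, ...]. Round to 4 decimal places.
E[X_{t+1} \mid \mathcal F_t] = -1.7220

For an AR(p) model X_t = c + sum_i phi_i X_{t-i} + eps_t, the
one-step-ahead conditional mean is
  E[X_{t+1} | X_t, ...] = c + sum_i phi_i X_{t+1-i}.
Substitute known values:
  E[X_{t+1} | ...] = -1 + (0.361) * (1) + (0.26) * (2) + (0.229) * (-7)
                   = -1.7220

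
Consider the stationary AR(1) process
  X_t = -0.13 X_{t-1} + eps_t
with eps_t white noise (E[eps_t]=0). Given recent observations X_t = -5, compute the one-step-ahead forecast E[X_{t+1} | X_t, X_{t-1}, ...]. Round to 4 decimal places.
E[X_{t+1} \mid \mathcal F_t] = 0.6500

For an AR(p) model X_t = c + sum_i phi_i X_{t-i} + eps_t, the
one-step-ahead conditional mean is
  E[X_{t+1} | X_t, ...] = c + sum_i phi_i X_{t+1-i}.
Substitute known values:
  E[X_{t+1} | ...] = (-0.13) * (-5)
                   = 0.6500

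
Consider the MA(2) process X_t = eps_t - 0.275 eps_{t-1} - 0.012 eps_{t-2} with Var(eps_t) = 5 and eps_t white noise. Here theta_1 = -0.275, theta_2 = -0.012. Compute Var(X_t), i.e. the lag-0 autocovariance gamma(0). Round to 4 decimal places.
\gamma(0) = 5.3788

For an MA(q) process X_t = eps_t + sum_i theta_i eps_{t-i} with
Var(eps_t) = sigma^2, the variance is
  gamma(0) = sigma^2 * (1 + sum_i theta_i^2).
  sum_i theta_i^2 = (-0.275)^2 + (-0.012)^2 = 0.075625 + 0.000144 = 0.075769.
  gamma(0) = 5 * (1 + 0.075769) = 5 * 1.075769 = 5.378845, which rounds to 5.3788.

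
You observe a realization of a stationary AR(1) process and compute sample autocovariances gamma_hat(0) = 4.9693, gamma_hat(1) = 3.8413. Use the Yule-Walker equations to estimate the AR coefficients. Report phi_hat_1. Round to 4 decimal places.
\hat\phi_{1} = 0.7730

The Yule-Walker equations for an AR(p) process read, in matrix form,
  Gamma_p phi = r_p,   with   (Gamma_p)_{ij} = gamma(|i - j|),
                       (r_p)_i = gamma(i),   i,j = 1..p.
Substitute the sample gammas (Toeplitz matrix and right-hand side of size 1):
  Gamma_p = [[4.9693]]
  r_p     = [3.8413]
With p = 1 this is the single equation gamma(0) phi_1 = gamma(1):
  phi_hat_1 = gamma(1) / gamma(0) = 3.8413 / 4.9693 = 0.7730.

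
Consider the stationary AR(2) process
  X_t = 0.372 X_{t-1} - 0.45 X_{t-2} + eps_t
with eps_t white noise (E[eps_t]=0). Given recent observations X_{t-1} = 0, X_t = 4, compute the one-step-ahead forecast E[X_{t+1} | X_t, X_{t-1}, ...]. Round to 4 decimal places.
E[X_{t+1} \mid \mathcal F_t] = 1.4880

For an AR(p) model X_t = c + sum_i phi_i X_{t-i} + eps_t, the
one-step-ahead conditional mean is
  E[X_{t+1} | X_t, ...] = c + sum_i phi_i X_{t+1-i}.
Substitute known values:
  E[X_{t+1} | ...] = (0.372) * (4) + (-0.45) * (0)
                   = 1.4880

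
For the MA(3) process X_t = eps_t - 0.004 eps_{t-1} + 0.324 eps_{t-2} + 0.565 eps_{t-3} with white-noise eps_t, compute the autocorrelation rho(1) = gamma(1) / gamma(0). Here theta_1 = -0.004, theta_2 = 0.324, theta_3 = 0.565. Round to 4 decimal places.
\rho(1) = 0.1248

For an MA(q) process with theta_0 = 1, the autocovariance is
  gamma(k) = sigma^2 * sum_{i=0..q-k} theta_i * theta_{i+k},
and rho(k) = gamma(k) / gamma(0). Sigma^2 cancels.
  numerator   = (1)*(-0.004) + (-0.004)*(0.324) + (0.324)*(0.565) = 0.177764.
  denominator = (1)^2 + (-0.004)^2 + (0.324)^2 + (0.565)^2 = 1.424217.
  rho(1) = 0.177764 / 1.424217 = 0.1248.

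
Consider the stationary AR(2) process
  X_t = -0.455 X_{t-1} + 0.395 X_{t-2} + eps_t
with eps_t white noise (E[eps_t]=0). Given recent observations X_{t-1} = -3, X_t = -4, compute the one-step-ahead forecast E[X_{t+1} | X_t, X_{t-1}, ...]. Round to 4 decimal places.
E[X_{t+1} \mid \mathcal F_t] = 0.6350

For an AR(p) model X_t = c + sum_i phi_i X_{t-i} + eps_t, the
one-step-ahead conditional mean is
  E[X_{t+1} | X_t, ...] = c + sum_i phi_i X_{t+1-i}.
Substitute known values:
  E[X_{t+1} | ...] = (-0.455) * (-4) + (0.395) * (-3)
                   = 0.6350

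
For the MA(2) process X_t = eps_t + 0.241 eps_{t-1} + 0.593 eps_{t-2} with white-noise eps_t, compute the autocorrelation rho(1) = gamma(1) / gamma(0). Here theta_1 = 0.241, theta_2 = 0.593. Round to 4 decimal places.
\rho(1) = 0.2723

For an MA(q) process with theta_0 = 1, the autocovariance is
  gamma(k) = sigma^2 * sum_{i=0..q-k} theta_i * theta_{i+k},
and rho(k) = gamma(k) / gamma(0). Sigma^2 cancels.
  numerator   = (1)*(0.241) + (0.241)*(0.593) = 0.383913.
  denominator = (1)^2 + (0.241)^2 + (0.593)^2 = 1.40973.
  rho(1) = 0.383913 / 1.40973 = 0.2723.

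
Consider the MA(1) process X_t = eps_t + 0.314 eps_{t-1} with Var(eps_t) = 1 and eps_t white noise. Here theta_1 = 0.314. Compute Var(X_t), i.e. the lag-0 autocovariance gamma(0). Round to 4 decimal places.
\gamma(0) = 1.0986

For an MA(q) process X_t = eps_t + sum_i theta_i eps_{t-i} with
Var(eps_t) = sigma^2, the variance is
  gamma(0) = sigma^2 * (1 + sum_i theta_i^2).
  sum_i theta_i^2 = (0.314)^2 = 0.098596.
  gamma(0) = 1 * (1 + 0.098596) = 1 * 1.098596 = 1.098596, which rounds to 1.0986.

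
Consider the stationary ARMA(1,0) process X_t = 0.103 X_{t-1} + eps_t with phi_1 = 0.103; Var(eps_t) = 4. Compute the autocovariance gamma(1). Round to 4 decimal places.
\gamma(1) = 0.4164

Multiply the model equation by X_{t-k} and take expectations. With theta_0 = psi_0 = 1 and psi_j the MA(infinity) weights, this gives
  gamma(k) - sum_i phi_i gamma(k-i) = c_k,
  c_k = sigma^2 * sum_{j=k..q} theta_j psi_{j-k}   (c_k = 0 for k > q),
using gamma(-m) = gamma(m).
Pure AR (q = 0): c_0 = sigma^2 = 4, c_k = 0 for k >= 1.
Equations for k = 0 and k = 1 (AR order 1):
  gamma(0) = phi_1 gamma(1) + c_0
  gamma(1) = phi_1 gamma(0) + c_1
Substituting the second into the first: gamma(0) (1 - phi_1^2) = c_0 + phi_1 c_1, so
  gamma(0) = c_0 / (1 - phi_1^2) = 4 / (1 - (0.103)^2) = 4 / 0.989391 = 4.042891.
  gamma(1) = phi_1 gamma(0) = (0.103)(4.042891) = 0.416418.
Therefore gamma(1) = 0.4164 (to 4 decimal places).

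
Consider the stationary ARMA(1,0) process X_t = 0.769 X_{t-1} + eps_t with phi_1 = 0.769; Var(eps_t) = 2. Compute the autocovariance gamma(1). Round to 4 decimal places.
\gamma(1) = 3.7637

Multiply the model equation by X_{t-k} and take expectations. With theta_0 = psi_0 = 1 and psi_j the MA(infinity) weights, this gives
  gamma(k) - sum_i phi_i gamma(k-i) = c_k,
  c_k = sigma^2 * sum_{j=k..q} theta_j psi_{j-k}   (c_k = 0 for k > q),
using gamma(-m) = gamma(m).
Pure AR (q = 0): c_0 = sigma^2 = 2, c_k = 0 for k >= 1.
Equations for k = 0 and k = 1 (AR order 1):
  gamma(0) = phi_1 gamma(1) + c_0
  gamma(1) = phi_1 gamma(0) + c_1
Substituting the second into the first: gamma(0) (1 - phi_1^2) = c_0 + phi_1 c_1, so
  gamma(0) = c_0 / (1 - phi_1^2) = 2 / (1 - (0.769)^2) = 2 / 0.408639 = 4.894295.
  gamma(1) = phi_1 gamma(0) = (0.769)(4.894295) = 3.763713.
Therefore gamma(1) = 3.7637 (to 4 decimal places).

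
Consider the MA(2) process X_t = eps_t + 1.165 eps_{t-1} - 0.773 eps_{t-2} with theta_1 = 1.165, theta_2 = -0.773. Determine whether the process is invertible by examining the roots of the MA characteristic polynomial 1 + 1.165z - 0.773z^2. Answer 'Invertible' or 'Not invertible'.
\text{Not invertible}

The MA(q) characteristic polynomial is P(z) = 1 + 1.165z - 0.773z^2.
Invertibility requires all roots to lie outside the unit circle, i.e. |z| > 1 for every root.
Set 1 + (1.165) z + (-0.773) z^2 = 0, i.e. a z^2 + b z + c = 0 with a = -0.773, b = 1.165, c = 1.
Discriminant D = b^2 - 4ac = (1.165)^2 - 4*(-0.773)*1 = 1.357225 - (-3.092) = 4.449225.
D >= 0, so the roots are real: z = (-b +/- sqrt(D)) / (2a) = (-1.165 +/- 2.109319) / (-1.546).
  z_1 = (-1.165 + 2.109319) / (-1.546) = -0.6108,   |z_1| = 0.6108.
  z_2 = (-1.165 - 2.109319) / (-1.546) = 2.1179,   |z_2| = 2.1179.
Moduli of all roots: 0.6108, 2.1179.
All moduli strictly greater than 1? No.
Verdict: Not invertible.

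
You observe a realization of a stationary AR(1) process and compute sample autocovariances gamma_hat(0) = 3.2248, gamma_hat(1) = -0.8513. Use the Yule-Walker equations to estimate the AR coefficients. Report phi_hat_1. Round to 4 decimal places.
\hat\phi_{1} = -0.2640

The Yule-Walker equations for an AR(p) process read, in matrix form,
  Gamma_p phi = r_p,   with   (Gamma_p)_{ij} = gamma(|i - j|),
                       (r_p)_i = gamma(i),   i,j = 1..p.
Substitute the sample gammas (Toeplitz matrix and right-hand side of size 1):
  Gamma_p = [[3.2248]]
  r_p     = [-0.8513]
With p = 1 this is the single equation gamma(0) phi_1 = gamma(1):
  phi_hat_1 = gamma(1) / gamma(0) = -0.8513 / 3.2248 = -0.2640.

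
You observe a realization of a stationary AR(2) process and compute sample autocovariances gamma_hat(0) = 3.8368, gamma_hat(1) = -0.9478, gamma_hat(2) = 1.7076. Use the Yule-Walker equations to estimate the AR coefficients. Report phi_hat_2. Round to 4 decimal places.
\hat\phi_{2} = 0.4090

The Yule-Walker equations for an AR(p) process read, in matrix form,
  Gamma_p phi = r_p,   with   (Gamma_p)_{ij} = gamma(|i - j|),
                       (r_p)_i = gamma(i),   i,j = 1..p.
Substitute the sample gammas (Toeplitz matrix and right-hand side of size 2):
  Gamma_p = [[3.8368, -0.9478], [-0.9478, 3.8368]]
  r_p     = [-0.9478, 1.7076]
Written out:
  3.8368 phi_1 - 0.9478 phi_2 = -0.9478
  -0.9478 phi_1 + 3.8368 phi_2 = 1.7076
Solve by Cramer's rule:
  det = gamma(0)^2 - gamma(1)^2 = (3.8368)^2 - (-0.9478)^2 = 14.72103424 - 0.89832484 = 13.8227094
  phi_hat_1 = [gamma(1) gamma(0) - gamma(1) gamma(2)] / det = [(-0.9478)(3.8368) - (-0.9478)(1.7076)] / 13.8227094 = -2.01805576 / 13.8227094 = -0.146
  phi_hat_2 = [gamma(0) gamma(2) - gamma(1)^2] / det = [(3.8368)(1.7076) - (-0.9478)^2] / 13.8227094 = 5.65339484 / 13.8227094 = 0.409
So phi_hat = [-0.1460, 0.4090].
Therefore phi_hat_2 = 0.4090.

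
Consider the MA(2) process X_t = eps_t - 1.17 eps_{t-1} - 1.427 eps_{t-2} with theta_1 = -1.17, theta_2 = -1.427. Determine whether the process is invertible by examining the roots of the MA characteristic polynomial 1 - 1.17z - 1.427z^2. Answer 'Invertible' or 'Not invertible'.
\text{Not invertible}

The MA(q) characteristic polynomial is P(z) = 1 - 1.17z - 1.427z^2.
Invertibility requires all roots to lie outside the unit circle, i.e. |z| > 1 for every root.
Set 1 + (-1.17) z + (-1.427) z^2 = 0, i.e. a z^2 + b z + c = 0 with a = -1.427, b = -1.17, c = 1.
Discriminant D = b^2 - 4ac = (-1.17)^2 - 4*(-1.427)*1 = 1.3689 - (-5.708) = 7.0769.
D >= 0, so the roots are real: z = (-b +/- sqrt(D)) / (2a) = (1.17 +/- 2.660244) / (-2.854).
  z_1 = (1.17 + 2.660244) / (-2.854) = -1.3421,   |z_1| = 1.3421.
  z_2 = (1.17 - 2.660244) / (-2.854) = 0.5222,   |z_2| = 0.5222.
Moduli of all roots: 1.3421, 0.5222.
All moduli strictly greater than 1? No.
Verdict: Not invertible.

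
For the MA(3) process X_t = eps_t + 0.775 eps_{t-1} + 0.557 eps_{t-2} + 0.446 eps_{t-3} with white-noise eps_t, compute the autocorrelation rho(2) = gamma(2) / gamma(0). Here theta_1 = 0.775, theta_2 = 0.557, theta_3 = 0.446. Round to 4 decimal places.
\rho(2) = 0.4278

For an MA(q) process with theta_0 = 1, the autocovariance is
  gamma(k) = sigma^2 * sum_{i=0..q-k} theta_i * theta_{i+k},
and rho(k) = gamma(k) / gamma(0). Sigma^2 cancels.
  numerator   = (1)*(0.557) + (0.775)*(0.446) = 0.90265.
  denominator = (1)^2 + (0.775)^2 + (0.557)^2 + (0.446)^2 = 2.10979.
  rho(2) = 0.90265 / 2.10979 = 0.4278.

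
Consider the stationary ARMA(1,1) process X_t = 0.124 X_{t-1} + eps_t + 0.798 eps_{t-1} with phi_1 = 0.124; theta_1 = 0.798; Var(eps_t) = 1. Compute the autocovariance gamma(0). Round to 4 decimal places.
\gamma(0) = 1.8634

Multiply the model equation by X_{t-k} and take expectations. With theta_0 = psi_0 = 1 and psi_j the MA(infinity) weights, this gives
  gamma(k) - sum_i phi_i gamma(k-i) = c_k,
  c_k = sigma^2 * sum_{j=k..q} theta_j psi_{j-k}   (c_k = 0 for k > q),
using gamma(-m) = gamma(m).
psi-weights needed (psi_j = theta_j + sum_i phi_i psi_{j-i}):
  psi_1 = theta_1 + phi_1 = 0.798 + (0.124) = 0.922
Right-hand sides:
  c_0 = sigma^2 (1 + theta_1 psi_1) = 1 * (1 + (0.798)(0.922)) = 1 * 1.735756 = 1.735756
  c_1 = sigma^2 theta_1 = 1 * (0.798) = 0.798
  c_2 = 0
Equations for k = 0 and k = 1 (AR order 1):
  gamma(0) = phi_1 gamma(1) + c_0
  gamma(1) = phi_1 gamma(0) + c_1
Substituting the second into the first: gamma(0) (1 - phi_1^2) = c_0 + phi_1 c_1, so
  gamma(0) = (c_0 + phi_1 c_1) / (1 - phi_1^2) = (1.735756 + (0.124)(0.798)) / (1 - (0.124)^2) = 1.834708 / 0.984624 = 1.863359.
Therefore gamma(0) = 1.8634 (to 4 decimal places).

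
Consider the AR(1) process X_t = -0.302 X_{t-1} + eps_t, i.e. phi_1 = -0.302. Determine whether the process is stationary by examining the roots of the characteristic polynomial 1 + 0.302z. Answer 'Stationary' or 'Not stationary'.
\text{Stationary}

The AR(p) characteristic polynomial is P(z) = 1 + 0.302z.
Stationarity requires all roots to lie outside the unit circle, i.e. |z| > 1 for every root.
This is linear in z: 1 + (0.302) z = 0  =>  z = -1/(0.302) = -3.311258,  |z| = 3.311258.
Moduli of all roots: 3.3113.
All moduli strictly greater than 1? Yes.
Verdict: Stationary.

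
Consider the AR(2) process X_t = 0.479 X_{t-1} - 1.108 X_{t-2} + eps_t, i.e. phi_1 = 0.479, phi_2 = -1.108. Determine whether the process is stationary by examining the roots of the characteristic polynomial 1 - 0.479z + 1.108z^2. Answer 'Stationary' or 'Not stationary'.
\text{Not stationary}

The AR(p) characteristic polynomial is P(z) = 1 - 0.479z + 1.108z^2.
Stationarity requires all roots to lie outside the unit circle, i.e. |z| > 1 for every root.
Set 1 + (-0.479) z + (1.108) z^2 = 0, i.e. a z^2 + b z + c = 0 with a = 1.108, b = -0.479, c = 1.
Discriminant D = b^2 - 4ac = (-0.479)^2 - 4*(1.108)*1 = 0.229441 - (4.432) = -4.202559.
D < 0, so the roots are the complex-conjugate pair z = (-b +/- i sqrt(-D)) / (2a) = 0.2162 +/- 0.9251i.
For a conjugate pair |z|^2 = z * conj(z) = (product of roots) = c/a = 1/(1.108) = 0.902527, so |z| = sqrt(0.902527) = 0.95 for both roots.
Moduli of all roots: 0.9500, 0.9500.
All moduli strictly greater than 1? No.
Verdict: Not stationary.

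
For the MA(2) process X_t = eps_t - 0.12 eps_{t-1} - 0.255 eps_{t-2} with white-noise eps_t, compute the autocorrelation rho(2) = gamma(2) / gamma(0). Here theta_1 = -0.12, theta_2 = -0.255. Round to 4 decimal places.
\rho(2) = -0.2362

For an MA(q) process with theta_0 = 1, the autocovariance is
  gamma(k) = sigma^2 * sum_{i=0..q-k} theta_i * theta_{i+k},
and rho(k) = gamma(k) / gamma(0). Sigma^2 cancels.
  numerator   = (1)*(-0.255) = -0.255.
  denominator = (1)^2 + (-0.12)^2 + (-0.255)^2 = 1.079425.
  rho(2) = -0.255 / 1.079425 = -0.2362.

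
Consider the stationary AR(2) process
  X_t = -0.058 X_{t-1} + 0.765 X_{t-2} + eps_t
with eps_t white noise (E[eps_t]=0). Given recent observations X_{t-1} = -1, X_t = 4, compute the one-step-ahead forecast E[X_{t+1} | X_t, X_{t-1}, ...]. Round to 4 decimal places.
E[X_{t+1} \mid \mathcal F_t] = -0.9970

For an AR(p) model X_t = c + sum_i phi_i X_{t-i} + eps_t, the
one-step-ahead conditional mean is
  E[X_{t+1} | X_t, ...] = c + sum_i phi_i X_{t+1-i}.
Substitute known values:
  E[X_{t+1} | ...] = (-0.058) * (4) + (0.765) * (-1)
                   = -0.9970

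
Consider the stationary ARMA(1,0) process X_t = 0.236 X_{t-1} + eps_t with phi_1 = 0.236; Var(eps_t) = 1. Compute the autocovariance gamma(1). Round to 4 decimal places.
\gamma(1) = 0.2499

Multiply the model equation by X_{t-k} and take expectations. With theta_0 = psi_0 = 1 and psi_j the MA(infinity) weights, this gives
  gamma(k) - sum_i phi_i gamma(k-i) = c_k,
  c_k = sigma^2 * sum_{j=k..q} theta_j psi_{j-k}   (c_k = 0 for k > q),
using gamma(-m) = gamma(m).
Pure AR (q = 0): c_0 = sigma^2 = 1, c_k = 0 for k >= 1.
Equations for k = 0 and k = 1 (AR order 1):
  gamma(0) = phi_1 gamma(1) + c_0
  gamma(1) = phi_1 gamma(0) + c_1
Substituting the second into the first: gamma(0) (1 - phi_1^2) = c_0 + phi_1 c_1, so
  gamma(0) = c_0 / (1 - phi_1^2) = 1 / (1 - (0.236)^2) = 1 / 0.944304 = 1.058981.
  gamma(1) = phi_1 gamma(0) = (0.236)(1.058981) = 0.24992.
Therefore gamma(1) = 0.2499 (to 4 decimal places).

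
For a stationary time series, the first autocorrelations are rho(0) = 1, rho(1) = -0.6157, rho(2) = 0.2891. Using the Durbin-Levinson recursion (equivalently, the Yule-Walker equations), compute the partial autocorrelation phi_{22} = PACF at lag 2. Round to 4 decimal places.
\phi_{22} = -0.1449

The PACF at lag k is phi_{kk}, the last component of the solution
to the Yule-Walker system G_k phi = r_k where
  (G_k)_{ij} = rho(|i - j|), (r_k)_i = rho(i), i,j = 1..k.
Equivalently, Durbin-Levinson gives phi_{kk} iteratively:
  phi_{11} = rho(1)
  phi_{kk} = [rho(k) - sum_{j=1..k-1} phi_{k-1,j} rho(k-j)]
            / [1 - sum_{j=1..k-1} phi_{k-1,j} rho(j)],
  phi_{k,j} = phi_{k-1,j} - phi_{kk} phi_{k-1,k-j},  j = 1..k-1.
Step k = 1:
  phi_11 = rho(1) = -0.6157.
Step k = 2:
  phi_22 = [rho(2) - phi_11 rho(1)] / [1 - phi_11 rho(1)] = [0.2891 - (-0.6157)(-0.6157)] / [1 - (-0.6157)(-0.6157)]
         = -0.08998649 / 0.62091351 = -0.1449.
Therefore phi_{22} = -0.1449.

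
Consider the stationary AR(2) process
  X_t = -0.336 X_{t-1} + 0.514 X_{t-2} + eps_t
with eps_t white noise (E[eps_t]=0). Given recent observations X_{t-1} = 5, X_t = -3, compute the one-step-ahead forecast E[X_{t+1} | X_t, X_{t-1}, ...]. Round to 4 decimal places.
E[X_{t+1} \mid \mathcal F_t] = 3.5780

For an AR(p) model X_t = c + sum_i phi_i X_{t-i} + eps_t, the
one-step-ahead conditional mean is
  E[X_{t+1} | X_t, ...] = c + sum_i phi_i X_{t+1-i}.
Substitute known values:
  E[X_{t+1} | ...] = (-0.336) * (-3) + (0.514) * (5)
                   = 3.5780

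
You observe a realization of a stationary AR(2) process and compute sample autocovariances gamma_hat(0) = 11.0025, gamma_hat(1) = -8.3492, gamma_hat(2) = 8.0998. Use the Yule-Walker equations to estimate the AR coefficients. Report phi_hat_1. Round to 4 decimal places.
\hat\phi_{1} = -0.4720

The Yule-Walker equations for an AR(p) process read, in matrix form,
  Gamma_p phi = r_p,   with   (Gamma_p)_{ij} = gamma(|i - j|),
                       (r_p)_i = gamma(i),   i,j = 1..p.
Substitute the sample gammas (Toeplitz matrix and right-hand side of size 2):
  Gamma_p = [[11.0025, -8.3492], [-8.3492, 11.0025]]
  r_p     = [-8.3492, 8.0998]
Written out:
  11.0025 phi_1 - 8.3492 phi_2 = -8.3492
  -8.3492 phi_1 + 11.0025 phi_2 = 8.0998
Solve by Cramer's rule:
  det = gamma(0)^2 - gamma(1)^2 = (11.0025)^2 - (-8.3492)^2 = 121.05500625 - 69.70914064 = 51.34586561
  phi_hat_1 = [gamma(1) gamma(0) - gamma(1) gamma(2)] / det = [(-8.3492)(11.0025) - (-8.3492)(8.0998)] / 51.34586561 = -24.23522284 / 51.34586561 = -0.472
  phi_hat_2 = [gamma(0) gamma(2) - gamma(1)^2] / det = [(11.0025)(8.0998) - (-8.3492)^2] / 51.34586561 = 19.40890886 / 51.34586561 = 0.378
So phi_hat = [-0.4720, 0.3780].
Therefore phi_hat_1 = -0.4720.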